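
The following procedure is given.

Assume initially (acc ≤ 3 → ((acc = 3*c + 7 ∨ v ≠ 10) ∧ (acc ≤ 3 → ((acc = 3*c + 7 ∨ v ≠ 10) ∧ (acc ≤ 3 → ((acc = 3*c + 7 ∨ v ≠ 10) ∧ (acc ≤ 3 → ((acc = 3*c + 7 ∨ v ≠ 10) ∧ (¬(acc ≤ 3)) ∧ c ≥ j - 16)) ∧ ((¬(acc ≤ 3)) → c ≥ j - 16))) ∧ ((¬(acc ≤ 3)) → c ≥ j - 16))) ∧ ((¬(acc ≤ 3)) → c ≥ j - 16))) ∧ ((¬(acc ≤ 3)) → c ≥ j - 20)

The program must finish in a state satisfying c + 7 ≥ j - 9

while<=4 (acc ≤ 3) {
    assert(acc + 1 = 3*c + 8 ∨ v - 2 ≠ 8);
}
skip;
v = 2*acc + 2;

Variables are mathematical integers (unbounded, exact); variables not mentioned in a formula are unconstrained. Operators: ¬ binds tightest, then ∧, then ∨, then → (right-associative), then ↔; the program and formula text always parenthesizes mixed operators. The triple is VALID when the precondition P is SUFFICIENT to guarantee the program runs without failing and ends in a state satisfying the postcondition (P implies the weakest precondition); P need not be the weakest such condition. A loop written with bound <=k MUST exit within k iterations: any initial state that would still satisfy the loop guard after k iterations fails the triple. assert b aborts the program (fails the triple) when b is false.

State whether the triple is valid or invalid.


Working backward. After the program, the postcondition c + 7 ≥ j - 9 must hold; in canonical form it is c ≥ j - 16.
Before v := 2*acc + 2: c ≥ j - 16
Before skip: c ≥ j - 16
Before the loop (bound <=4), unroll the exhaustion recursion (WP_0 = exit-now case; WP_j = one more guarded iteration, up to j = 4):
  WP_0: (¬(acc ≤ 3)) ∧ c ≥ j - 16
  WP_1: (acc ≤ 3 → ((acc = 3*c + 7 ∨ v ≠ 10) ∧ (¬(acc ≤ 3)) ∧ c ≥ j - 16)) ∧ ((¬(acc ≤ 3)) → c ≥ j - 16)
  WP_2: (acc ≤ 3 → ((acc = 3*c + 7 ∨ v ≠ 10) ∧ (acc ≤ 3 → ((acc = 3*c + 7 ∨ v ≠ 10) ∧ (¬(acc ≤ 3)) ∧ c ≥ j - 16)) ∧ ((¬(acc ≤ 3)) → c ≥ j - 16))) ∧ ((¬(acc ≤ 3)) → c ≥ j - 16)
  WP_3: (acc ≤ 3 → ((acc = 3*c + 7 ∨ v ≠ 10) ∧ (acc ≤ 3 → ((acc = 3*c + 7 ∨ v ≠ 10) ∧ (acc ≤ 3 → ((acc = 3*c + 7 ∨ v ≠ 10) ∧ (¬(acc ≤ 3)) ∧ c ≥ j - 16)) ∧ ((¬(acc ≤ 3)) → c ≥ j - 16))) ∧ ((¬(acc ≤ 3)) → c ≥ j - 16))) ∧ ((¬(acc ≤ 3)) → c ≥ j - 16)
  WP_4: (acc ≤ 3 → ((acc = 3*c + 7 ∨ v ≠ 10) ∧ (acc ≤ 3 → ((acc = 3*c + 7 ∨ v ≠ 10) ∧ (acc ≤ 3 → ((acc = 3*c + 7 ∨ v ≠ 10) ∧ (acc ≤ 3 → ((acc = 3*c + 7 ∨ v ≠ 10) ∧ (¬(acc ≤ 3)) ∧ c ≥ j - 16)) ∧ ((¬(acc ≤ 3)) → c ≥ j - 16))) ∧ ((¬(acc ≤ 3)) → c ≥ j - 16))) ∧ ((¬(acc ≤ 3)) → c ≥ j - 16))) ∧ ((¬(acc ≤ 3)) → c ≥ j - 16)
So before the loop: (acc ≤ 3 → ((acc = 3*c + 7 ∨ v ≠ 10) ∧ (acc ≤ 3 → ((acc = 3*c + 7 ∨ v ≠ 10) ∧ (acc ≤ 3 → ((acc = 3*c + 7 ∨ v ≠ 10) ∧ (acc ≤ 3 → ((acc = 3*c + 7 ∨ v ≠ 10) ∧ (¬(acc ≤ 3)) ∧ c ≥ j - 16)) ∧ ((¬(acc ≤ 3)) → c ≥ j - 16))) ∧ ((¬(acc ≤ 3)) → c ≥ j - 16))) ∧ ((¬(acc ≤ 3)) → c ≥ j - 16))) ∧ ((¬(acc ≤ 3)) → c ≥ j - 16)
The weakest precondition is (acc ≤ 3 → ((acc = 3*c + 7 ∨ v ≠ 10) ∧ (acc ≤ 3 → ((acc = 3*c + 7 ∨ v ≠ 10) ∧ (acc ≤ 3 → ((acc = 3*c + 7 ∨ v ≠ 10) ∧ (acc ≤ 3 → ((acc = 3*c + 7 ∨ v ≠ 10) ∧ (¬(acc ≤ 3)) ∧ c ≥ j - 16)) ∧ ((¬(acc ≤ 3)) → c ≥ j - 16))) ∧ ((¬(acc ≤ 3)) → c ≥ j - 16))) ∧ ((¬(acc ≤ 3)) → c ≥ j - 16))) ∧ ((¬(acc ≤ 3)) → c ≥ j - 16).
Check whether (acc ≤ 3 → ((acc = 3*c + 7 ∨ v ≠ 10) ∧ (acc ≤ 3 → ((acc = 3*c + 7 ∨ v ≠ 10) ∧ (acc ≤ 3 → ((acc = 3*c + 7 ∨ v ≠ 10) ∧ (acc ≤ 3 → ((acc = 3*c + 7 ∨ v ≠ 10) ∧ (¬(acc ≤ 3)) ∧ c ≥ j - 16)) ∧ ((¬(acc ≤ 3)) → c ≥ j - 16))) ∧ ((¬(acc ≤ 3)) → c ≥ j - 16))) ∧ ((¬(acc ≤ 3)) → c ≥ j - 16))) ∧ ((¬(acc ≤ 3)) → c ≥ j - 20) implies it.
Countermodel: at the initial state acc = 4, c = -17, j = 0, v = 0, the precondition holds but the weakest precondition fails.
Answer: invalid


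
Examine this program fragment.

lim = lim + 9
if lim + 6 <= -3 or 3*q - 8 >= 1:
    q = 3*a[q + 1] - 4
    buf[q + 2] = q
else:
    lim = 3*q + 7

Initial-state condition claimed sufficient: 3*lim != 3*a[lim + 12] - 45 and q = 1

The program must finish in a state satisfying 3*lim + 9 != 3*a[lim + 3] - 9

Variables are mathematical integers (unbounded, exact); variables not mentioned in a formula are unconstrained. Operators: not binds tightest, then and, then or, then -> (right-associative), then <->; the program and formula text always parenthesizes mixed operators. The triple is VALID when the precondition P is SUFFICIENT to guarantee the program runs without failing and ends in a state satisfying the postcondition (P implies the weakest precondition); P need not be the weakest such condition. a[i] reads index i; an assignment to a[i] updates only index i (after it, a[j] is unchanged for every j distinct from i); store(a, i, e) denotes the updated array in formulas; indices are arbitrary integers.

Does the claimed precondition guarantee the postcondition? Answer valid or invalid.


Working backward. After the program, the postcondition 3*lim + 9 != 3*a[lim + 3] - 9 must hold; in canonical form it is 3*lim != 3*a[lim + 3] - 18.
Then branch requires 3*lim != 3*a[lim + 3] - 18; else branch requires 9*q != 3*a[3*q + 10] - 39.
Before the if: ((lim <= -9 or 3*q >= 9) -> 3*lim != 3*a[lim + 3] - 18) and ((not (lim <= -9 or 3*q >= 9)) -> 9*q != 3*a[3*q + 10] - 39)
Before lim := lim + 9: ((lim <= -18 or 3*q >= 9) -> 3*lim != 3*a[lim + 12] - 45) and ((not (lim <= -18 or 3*q >= 9)) -> 9*q != 3*a[3*q + 10] - 39)
The weakest precondition is ((lim <= -18 or 3*q >= 9) -> 3*lim != 3*a[lim + 12] - 45) and ((not (lim <= -18 or 3*q >= 9)) -> 9*q != 3*a[3*q + 10] - 39).
Check whether 3*lim != 3*a[lim + 12] - 45 and q = 1 implies it.
Countermodel: at the initial state a = {[13] = 16, [15227] = 15231, elsewhere 16}, lim = 15215, q = 1, the precondition holds but the weakest precondition fails.
Answer: invalid


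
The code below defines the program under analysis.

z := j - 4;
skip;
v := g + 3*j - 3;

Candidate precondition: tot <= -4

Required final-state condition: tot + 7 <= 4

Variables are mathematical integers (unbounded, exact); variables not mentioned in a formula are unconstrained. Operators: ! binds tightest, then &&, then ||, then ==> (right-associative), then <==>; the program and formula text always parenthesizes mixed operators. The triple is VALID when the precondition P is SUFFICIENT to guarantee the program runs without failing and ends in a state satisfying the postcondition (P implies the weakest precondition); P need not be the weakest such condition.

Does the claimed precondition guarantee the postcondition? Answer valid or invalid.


Working backward. After the program, the postcondition tot + 7 <= 4 must hold; in canonical form it is tot <= -3.
Before v := g + 3*j - 3: tot <= -3
Before skip: tot <= -3
Before z := j - 4: tot <= -3
The weakest precondition is tot <= -3.
Check whether tot <= -4 implies it.
Every state satisfying the precondition satisfies the weakest precondition: the implication holds.
Answer: valid


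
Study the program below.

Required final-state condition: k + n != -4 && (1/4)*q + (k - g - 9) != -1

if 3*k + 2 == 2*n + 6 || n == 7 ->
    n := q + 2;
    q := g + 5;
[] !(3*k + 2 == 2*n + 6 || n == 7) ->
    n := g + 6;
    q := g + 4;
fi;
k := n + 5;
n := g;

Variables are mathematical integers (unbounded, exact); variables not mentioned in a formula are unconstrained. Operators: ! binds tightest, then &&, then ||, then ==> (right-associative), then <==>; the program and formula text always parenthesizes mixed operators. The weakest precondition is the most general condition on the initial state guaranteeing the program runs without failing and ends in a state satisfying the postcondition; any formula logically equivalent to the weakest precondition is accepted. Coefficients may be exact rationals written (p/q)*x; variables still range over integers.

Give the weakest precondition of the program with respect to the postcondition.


Working backward. After the program, the postcondition k + n != -4 && (1/4)*q + (k - g - 9) != -1 must hold; in canonical form it is k + n != -4 && k + (1/4)*q != g + 8.
Before n := g: g + k != -4 && k + (1/4)*q != g + 8
Before k := n + 5: g + n != -9 && n + (1/4)*q != g + 3
Then branch requires g + q != -11 && q != (3/4)*g - 1/4; else branch requires 2*g != -15 && (1/4)*g != -4.
Before the if: ((3*k == 2*n + 4 || n == 7) ==> (g + q != -11 && q != (3/4)*g - 1/4)) && ((!(3*k == 2*n + 4 || n == 7)) ==> (2*g != -15 && (1/4)*g != -4))
Answer: WP = ((3*k == 2*n + 4 || n == 7) ==> (g + q != -11 && q != (3/4)*g - 1/4)) && ((!(3*k == 2*n + 4 || n == 7)) ==> (2*g != -15 && (1/4)*g != -4))


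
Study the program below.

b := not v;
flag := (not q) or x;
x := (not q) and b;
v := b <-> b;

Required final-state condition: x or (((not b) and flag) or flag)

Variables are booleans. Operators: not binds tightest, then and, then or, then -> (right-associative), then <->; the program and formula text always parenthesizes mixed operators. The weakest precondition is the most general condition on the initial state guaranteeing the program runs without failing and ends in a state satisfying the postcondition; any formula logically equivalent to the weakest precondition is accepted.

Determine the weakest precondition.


Working backward. After the program, the postcondition x or (((not b) and flag) or flag) must hold; in canonical form it is x or ((not b) and flag) or flag.
Before v := b <-> b: x or ((not b) and flag) or flag
Before x := (not q) and b: ((not q) and b) or ((not b) and flag) or flag
Before flag := (not q) or x: ((not q) and b) or ((not b) and ((not q) or x)) or (not q) or x
Before b := not v: ((not q) and (not v)) or (v and ((not q) or x)) or (not q) or x
Answer: WP = ((not q) and (not v)) or (v and ((not q) or x)) or (not q) or x


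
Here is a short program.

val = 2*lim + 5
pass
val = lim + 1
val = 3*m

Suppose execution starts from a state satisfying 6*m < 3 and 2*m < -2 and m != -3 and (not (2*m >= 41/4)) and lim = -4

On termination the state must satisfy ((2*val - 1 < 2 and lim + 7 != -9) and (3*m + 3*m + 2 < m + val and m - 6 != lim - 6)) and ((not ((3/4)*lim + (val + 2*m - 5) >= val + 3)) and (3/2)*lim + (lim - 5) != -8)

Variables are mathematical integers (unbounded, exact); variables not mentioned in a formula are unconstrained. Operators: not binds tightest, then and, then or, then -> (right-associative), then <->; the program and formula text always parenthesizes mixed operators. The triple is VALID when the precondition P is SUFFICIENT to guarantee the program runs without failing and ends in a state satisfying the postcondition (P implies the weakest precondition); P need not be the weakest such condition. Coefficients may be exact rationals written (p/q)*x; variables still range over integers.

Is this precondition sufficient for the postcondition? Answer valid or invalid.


Working backward. After the program, the postcondition ((2*val - 1 < 2 and lim + 7 != -9) and (3*m + 3*m + 2 < m + val and m - 6 != lim - 6)) and ((not ((3/4)*lim + (val + 2*m - 5) >= val + 3)) and (3/2)*lim + (lim - 5) != -8) must hold; in canonical form it is 2*val < 3 and lim != -16 and 5*m < val - 2 and m != lim and (not ((3/4)*lim + 2*m >= 8)) and (5/2)*lim != -3.
Before val := 3*m: 6*m < 3 and lim != -16 and 2*m < -2 and m != lim and (not ((3/4)*lim + 2*m >= 8)) and (5/2)*lim != -3
Before val := lim + 1: 6*m < 3 and lim != -16 and 2*m < -2 and m != lim and (not ((3/4)*lim + 2*m >= 8)) and (5/2)*lim != -3
Before skip: 6*m < 3 and lim != -16 and 2*m < -2 and m != lim and (not ((3/4)*lim + 2*m >= 8)) and (5/2)*lim != -3
Before val := 2*lim + 5: 6*m < 3 and lim != -16 and 2*m < -2 and m != lim and (not ((3/4)*lim + 2*m >= 8)) and (5/2)*lim != -3
The weakest precondition is 6*m < 3 and lim != -16 and 2*m < -2 and m != lim and (not ((3/4)*lim + 2*m >= 8)) and (5/2)*lim != -3.
Check whether 6*m < 3 and 2*m < -2 and m != -3 and (not (2*m >= 41/4)) and lim = -4 implies it.
Countermodel: at the initial state lim = -4, m = -4, the precondition holds but the weakest precondition fails.
Answer: invalid


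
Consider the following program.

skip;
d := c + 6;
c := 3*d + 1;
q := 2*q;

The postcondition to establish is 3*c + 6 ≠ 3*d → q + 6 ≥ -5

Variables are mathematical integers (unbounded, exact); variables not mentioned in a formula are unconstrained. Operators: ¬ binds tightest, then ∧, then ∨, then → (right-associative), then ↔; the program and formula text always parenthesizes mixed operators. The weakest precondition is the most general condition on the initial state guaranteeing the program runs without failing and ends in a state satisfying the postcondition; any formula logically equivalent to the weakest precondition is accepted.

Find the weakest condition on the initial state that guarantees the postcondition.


Working backward. After the program, the postcondition 3*c + 6 ≠ 3*d → q + 6 ≥ -5 must hold; in canonical form it is 3*c ≠ 3*d - 6 → q ≥ -11.
Before q := 2*q: 3*c ≠ 3*d - 6 → 2*q ≥ -11
Before c := 3*d + 1: 6*d ≠ -9 → 2*q ≥ -11
Before d := c + 6: 6*c ≠ -45 → 2*q ≥ -11
Before skip: 6*c ≠ -45 → 2*q ≥ -11
Answer: WP = 6*c ≠ -45 → 2*q ≥ -11


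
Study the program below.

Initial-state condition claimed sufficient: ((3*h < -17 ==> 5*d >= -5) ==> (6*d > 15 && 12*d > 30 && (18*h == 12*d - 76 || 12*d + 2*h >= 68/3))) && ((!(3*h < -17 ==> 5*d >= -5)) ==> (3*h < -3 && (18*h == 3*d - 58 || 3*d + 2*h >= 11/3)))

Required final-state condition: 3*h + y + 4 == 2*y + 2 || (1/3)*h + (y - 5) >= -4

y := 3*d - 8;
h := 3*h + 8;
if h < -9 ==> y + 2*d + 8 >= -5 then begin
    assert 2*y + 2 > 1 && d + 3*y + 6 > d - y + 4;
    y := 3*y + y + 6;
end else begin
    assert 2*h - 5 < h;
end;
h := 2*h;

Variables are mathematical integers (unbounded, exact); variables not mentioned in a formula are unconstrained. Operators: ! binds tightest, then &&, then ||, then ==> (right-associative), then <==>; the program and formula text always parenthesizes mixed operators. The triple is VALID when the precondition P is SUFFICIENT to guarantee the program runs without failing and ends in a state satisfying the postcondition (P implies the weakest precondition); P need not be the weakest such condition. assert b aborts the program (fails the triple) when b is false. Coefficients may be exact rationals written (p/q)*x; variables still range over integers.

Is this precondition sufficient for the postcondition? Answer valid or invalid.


Working backward. After the program, the postcondition 3*h + y + 4 == 2*y + 2 || (1/3)*h + (y - 5) >= -4 must hold; in canonical form it is 3*h == y - 2 || (1/3)*h + y >= 1.
Before h := 2*h: 6*h == y - 2 || (2/3)*h + y >= 1
Then branch requires 2*y > -1 && 4*y > -2 && (6*h == 4*y + 4 || (2/3)*h + 4*y >= -5); else branch requires h < 5 && (6*h == y - 2 || (2/3)*h + y >= 1).
Before the if: ((h < -9 ==> 2*d + y >= -13) ==> (2*y > -1 && 4*y > -2 && (6*h == 4*y + 4 || (2/3)*h + 4*y >= -5))) && ((!(h < -9 ==> 2*d + y >= -13)) ==> (h < 5 && (6*h == y - 2 || (2/3)*h + y >= 1)))
Before h := 3*h + 8: ((3*h < -17 ==> 2*d + y >= -13) ==> (2*y > -1 && 4*y > -2 && (18*h == 4*y - 44 || 2*h + 4*y >= -31/3))) && ((!(3*h < -17 ==> 2*d + y >= -13)) ==> (3*h < -3 && (18*h == y - 50 || 2*h + y >= -13/3)))
Before y := 3*d - 8: ((3*h < -17 ==> 5*d >= -5) ==> (6*d > 15 && 12*d > 30 && (18*h == 12*d - 76 || 12*d + 2*h >= 65/3))) && ((!(3*h < -17 ==> 5*d >= -5)) ==> (3*h < -3 && (18*h == 3*d - 58 || 3*d + 2*h >= 11/3)))
The weakest precondition is ((3*h < -17 ==> 5*d >= -5) ==> (6*d > 15 && 12*d > 30 && (18*h == 12*d - 76 || 12*d + 2*h >= 65/3))) && ((!(3*h < -17 ==> 5*d >= -5)) ==> (3*h < -3 && (18*h == 3*d - 58 || 3*d + 2*h >= 11/3))).
Check whether ((3*h < -17 ==> 5*d >= -5) ==> (6*d > 15 && 12*d > 30 && (18*h == 12*d - 76 || 12*d + 2*h >= 68/3))) && ((!(3*h < -17 ==> 5*d >= -5)) ==> (3*h < -3 && (18*h == 3*d - 58 || 3*d + 2*h >= 11/3))) implies it.
Every state satisfying the precondition satisfies the weakest precondition: the implication holds.
Answer: valid


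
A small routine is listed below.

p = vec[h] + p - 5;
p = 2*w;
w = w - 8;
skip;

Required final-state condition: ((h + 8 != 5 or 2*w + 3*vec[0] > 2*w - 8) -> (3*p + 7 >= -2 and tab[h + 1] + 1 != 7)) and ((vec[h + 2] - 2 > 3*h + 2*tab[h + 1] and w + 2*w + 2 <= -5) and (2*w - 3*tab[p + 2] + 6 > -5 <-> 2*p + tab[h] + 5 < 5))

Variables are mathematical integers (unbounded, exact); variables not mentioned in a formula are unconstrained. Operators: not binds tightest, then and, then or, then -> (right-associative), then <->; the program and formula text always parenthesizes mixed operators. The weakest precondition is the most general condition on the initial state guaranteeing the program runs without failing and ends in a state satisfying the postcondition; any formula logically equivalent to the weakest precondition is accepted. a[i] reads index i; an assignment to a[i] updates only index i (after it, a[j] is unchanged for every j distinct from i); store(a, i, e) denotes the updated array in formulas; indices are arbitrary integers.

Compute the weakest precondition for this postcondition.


Working backward. After the program, the postcondition ((h + 8 != 5 or 2*w + 3*vec[0] > 2*w - 8) -> (3*p + 7 >= -2 and tab[h + 1] + 1 != 7)) and ((vec[h + 2] - 2 > 3*h + 2*tab[h + 1] and w + 2*w + 2 <= -5) and (2*w - 3*tab[p + 2] + 6 > -5 <-> 2*p + tab[h] + 5 < 5)) must hold; in canonical form it is ((h != -3 or 3*vec[0] > -8) -> (3*p >= -9 and tab[h + 1] != 6)) and vec[h + 2] > 2*tab[h + 1] + 3*h + 2 and 3*w <= -7 and (2*w > 3*tab[p + 2] - 11 <-> tab[h] + 2*p < 0).
Before skip: ((h != -3 or 3*vec[0] > -8) -> (3*p >= -9 and tab[h + 1] != 6)) and vec[h + 2] > 2*tab[h + 1] + 3*h + 2 and 3*w <= -7 and (2*w > 3*tab[p + 2] - 11 <-> tab[h] + 2*p < 0)
Before w := w - 8: ((h != -3 or 3*vec[0] > -8) -> (3*p >= -9 and tab[h + 1] != 6)) and vec[h + 2] > 2*tab[h + 1] + 3*h + 2 and 3*w <= 17 and (2*w > 3*tab[p + 2] + 5 <-> tab[h] + 2*p < 0)
Before p := 2*w: ((h != -3 or 3*vec[0] > -8) -> (6*w >= -9 and tab[h + 1] != 6)) and vec[h + 2] > 2*tab[h + 1] + 3*h + 2 and 3*w <= 17 and (2*w > 3*tab[2*w + 2] + 5 <-> tab[h] + 4*w < 0)
Before p := vec[h] + p - 5: ((h != -3 or 3*vec[0] > -8) -> (6*w >= -9 and tab[h + 1] != 6)) and vec[h + 2] > 2*tab[h + 1] + 3*h + 2 and 3*w <= 17 and (2*w > 3*tab[2*w + 2] + 5 <-> tab[h] + 4*w < 0)
Answer: WP = ((h != -3 or 3*vec[0] > -8) -> (6*w >= -9 and tab[h + 1] != 6)) and vec[h + 2] > 2*tab[h + 1] + 3*h + 2 and 3*w <= 17 and (2*w > 3*tab[2*w + 2] + 5 <-> tab[h] + 4*w < 0)


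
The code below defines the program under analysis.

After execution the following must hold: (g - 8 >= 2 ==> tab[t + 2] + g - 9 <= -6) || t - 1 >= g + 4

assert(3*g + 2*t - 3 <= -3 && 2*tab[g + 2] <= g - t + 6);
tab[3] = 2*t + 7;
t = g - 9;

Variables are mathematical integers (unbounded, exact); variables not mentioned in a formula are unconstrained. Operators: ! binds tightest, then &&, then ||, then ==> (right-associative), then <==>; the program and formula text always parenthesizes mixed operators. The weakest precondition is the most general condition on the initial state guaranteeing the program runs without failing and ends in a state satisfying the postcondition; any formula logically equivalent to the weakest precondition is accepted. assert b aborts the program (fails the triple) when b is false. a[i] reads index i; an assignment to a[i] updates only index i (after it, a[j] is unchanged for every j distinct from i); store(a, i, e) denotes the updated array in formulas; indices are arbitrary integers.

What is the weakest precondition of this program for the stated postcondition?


Working backward. After the program, the postcondition (g - 8 >= 2 ==> tab[t + 2] + g - 9 <= -6) || t - 1 >= g + 4 must hold; in canonical form it is (g >= 10 ==> tab[t + 2] + g <= 3) || t >= g + 5.
Before t := g - 9: g >= 10 ==> tab[g - 7] + g <= 3
Before tab[3] := 2*t + 7: g >= 10 ==> store(tab, 3, 2*t + 7)[g - 7] + g <= 3
Before assert 3*g + 2*t - 3 <= -3 && 2*tab[g + 2] <= g - t + 6: 3*g + 2*t <= 0 && 2*tab[g + 2] + t <= g + 6 && (g >= 10 ==> store(tab, 3, 2*t + 7)[g - 7] + g <= 3)
Answer: WP = 3*g + 2*t <= 0 && 2*tab[g + 2] + t <= g + 6 && (g >= 10 ==> store(tab, 3, 2*t + 7)[g - 7] + g <= 3)


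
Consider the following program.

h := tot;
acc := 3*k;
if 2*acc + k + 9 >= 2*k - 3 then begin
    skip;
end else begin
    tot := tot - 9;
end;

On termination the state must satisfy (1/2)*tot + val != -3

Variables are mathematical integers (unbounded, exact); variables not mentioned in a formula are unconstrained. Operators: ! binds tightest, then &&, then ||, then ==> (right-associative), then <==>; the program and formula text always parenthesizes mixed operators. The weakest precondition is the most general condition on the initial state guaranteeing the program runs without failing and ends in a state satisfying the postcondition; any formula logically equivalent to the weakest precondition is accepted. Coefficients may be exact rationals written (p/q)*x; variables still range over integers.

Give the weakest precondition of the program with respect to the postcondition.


Working backward. After the program, (1/2)*tot + val != -3 must hold.
Then branch requires (1/2)*tot + val != -3; else branch requires (1/2)*tot + val != 3/2.
Before the if: (2*acc >= k - 12 ==> (1/2)*tot + val != -3) && ((!(2*acc >= k - 12)) ==> (1/2)*tot + val != 3/2)
Before acc := 3*k: (5*k >= -12 ==> (1/2)*tot + val != -3) && ((!(5*k >= -12)) ==> (1/2)*tot + val != 3/2)
Before h := tot: (5*k >= -12 ==> (1/2)*tot + val != -3) && ((!(5*k >= -12)) ==> (1/2)*tot + val != 3/2)
Answer: WP = (5*k >= -12 ==> (1/2)*tot + val != -3) && ((!(5*k >= -12)) ==> (1/2)*tot + val != 3/2)


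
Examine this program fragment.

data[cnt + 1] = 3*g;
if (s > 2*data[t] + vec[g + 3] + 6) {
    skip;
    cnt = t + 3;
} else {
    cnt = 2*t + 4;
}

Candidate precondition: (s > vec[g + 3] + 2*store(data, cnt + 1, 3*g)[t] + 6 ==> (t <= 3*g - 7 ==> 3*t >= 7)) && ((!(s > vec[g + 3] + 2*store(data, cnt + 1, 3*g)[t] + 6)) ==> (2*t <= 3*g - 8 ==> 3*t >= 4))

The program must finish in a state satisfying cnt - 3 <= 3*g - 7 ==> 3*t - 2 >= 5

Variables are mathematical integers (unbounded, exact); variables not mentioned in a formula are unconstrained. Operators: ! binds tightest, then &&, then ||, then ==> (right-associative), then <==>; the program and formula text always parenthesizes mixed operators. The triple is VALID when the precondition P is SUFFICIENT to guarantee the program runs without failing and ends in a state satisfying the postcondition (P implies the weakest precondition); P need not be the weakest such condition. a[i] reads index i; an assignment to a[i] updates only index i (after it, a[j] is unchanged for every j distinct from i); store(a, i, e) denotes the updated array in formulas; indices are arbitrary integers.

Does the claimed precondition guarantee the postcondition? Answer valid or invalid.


Working backward. After the program, the postcondition cnt - 3 <= 3*g - 7 ==> 3*t - 2 >= 5 must hold; in canonical form it is cnt <= 3*g - 4 ==> 3*t >= 7.
Then branch requires t <= 3*g - 7 ==> 3*t >= 7; else branch requires 2*t <= 3*g - 8 ==> 3*t >= 7.
Before the if: (s > 2*data[t] + vec[g + 3] + 6 ==> (t <= 3*g - 7 ==> 3*t >= 7)) && ((!(s > 2*data[t] + vec[g + 3] + 6)) ==> (2*t <= 3*g - 8 ==> 3*t >= 7))
Before data[cnt + 1] := 3*g: (s > vec[g + 3] + 2*store(data, cnt + 1, 3*g)[t] + 6 ==> (t <= 3*g - 7 ==> 3*t >= 7)) && ((!(s > vec[g + 3] + 2*store(data, cnt + 1, 3*g)[t] + 6)) ==> (2*t <= 3*g - 8 ==> 3*t >= 7))
The weakest precondition is (s > vec[g + 3] + 2*store(data, cnt + 1, 3*g)[t] + 6 ==> (t <= 3*g - 7 ==> 3*t >= 7)) && ((!(s > vec[g + 3] + 2*store(data, cnt + 1, 3*g)[t] + 6)) ==> (2*t <= 3*g - 8 ==> 3*t >= 7)).
Check whether (s > vec[g + 3] + 2*store(data, cnt + 1, 3*g)[t] + 6 ==> (t <= 3*g - 7 ==> 3*t >= 7)) && ((!(s > vec[g + 3] + 2*store(data, cnt + 1, 3*g)[t] + 6)) ==> (2*t <= 3*g - 8 ==> 3*t >= 4)) implies it.
Countermodel: at the initial state cnt = -1, data = {[0] = 0, [2] = 0, [7] = 0, elsewhere 0}, g = 4, s = 6, t = 2, vec = {[0] = 0, [2] = 0, [7] = 0, elsewhere 0}, the precondition holds but the weakest precondition fails.
Answer: invalid


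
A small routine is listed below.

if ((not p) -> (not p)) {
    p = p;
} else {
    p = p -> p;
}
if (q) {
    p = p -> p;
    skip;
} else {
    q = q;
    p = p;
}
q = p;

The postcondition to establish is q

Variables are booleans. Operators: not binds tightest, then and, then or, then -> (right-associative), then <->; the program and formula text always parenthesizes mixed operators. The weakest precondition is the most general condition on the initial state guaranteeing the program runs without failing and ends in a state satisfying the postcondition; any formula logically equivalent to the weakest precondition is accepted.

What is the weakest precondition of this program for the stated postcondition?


Working backward. After the program, q must hold.
Before q := p: p
Then branch requires true; else branch requires p.
Before the if: (not q) -> p
Then branch requires (not q) -> p; else branch requires true.
Before the if: (not q) -> p
Answer: WP = (not q) -> p


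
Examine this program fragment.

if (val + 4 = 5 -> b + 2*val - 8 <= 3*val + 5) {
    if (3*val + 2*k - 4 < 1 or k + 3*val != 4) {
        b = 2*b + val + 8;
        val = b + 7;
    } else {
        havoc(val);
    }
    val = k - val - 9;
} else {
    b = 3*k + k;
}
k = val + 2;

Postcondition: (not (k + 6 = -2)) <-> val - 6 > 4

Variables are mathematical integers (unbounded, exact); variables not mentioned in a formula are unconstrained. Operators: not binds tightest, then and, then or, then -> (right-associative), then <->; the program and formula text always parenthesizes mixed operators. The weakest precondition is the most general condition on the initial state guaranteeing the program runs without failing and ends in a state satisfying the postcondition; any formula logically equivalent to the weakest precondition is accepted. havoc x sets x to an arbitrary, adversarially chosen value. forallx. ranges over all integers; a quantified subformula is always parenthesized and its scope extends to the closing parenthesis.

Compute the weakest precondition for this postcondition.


Working backward. After the program, the postcondition (not (k + 6 = -2)) <-> val - 6 > 4 must hold; in canonical form it is (not (k = -8)) <-> val > 10.
Before k := val + 2: (not (val = -10)) <-> val > 10
Then branch requires ((2*k + 3*val < 5 or k + 3*val != 4) -> ((not (k = 2*b + val + 14)) <-> k > 2*b + val + 34)) and ((not (2*k + 3*val < 5 or k + 3*val != 4)) -> (forall val_1. ((not (k = val_1 - 1)) <-> k > val_1 + 19))); else branch requires (not (val = -10)) <-> val > 10.
Before the if: ((val = 1 -> b <= val + 13) -> (((2*k + 3*val < 5 or k + 3*val != 4) -> ((not (k = 2*b + val + 14)) <-> k > 2*b + val + 34)) and ((not (2*k + 3*val < 5 or k + 3*val != 4)) -> (forall val_1. ((not (k = val_1 - 1)) <-> k > val_1 + 19))))) and ((not (val = 1 -> b <= val + 13)) -> ((not (val = -10)) <-> val > 10))
Answer: WP = ((val = 1 -> b <= val + 13) -> (((2*k + 3*val < 5 or k + 3*val != 4) -> ((not (k = 2*b + val + 14)) <-> k > 2*b + val + 34)) and ((not (2*k + 3*val < 5 or k + 3*val != 4)) -> (forall val_1. ((not (k = val_1 - 1)) <-> k > val_1 + 19))))) and ((not (val = 1 -> b <= val + 13)) -> ((not (val = -10)) <-> val > 10))


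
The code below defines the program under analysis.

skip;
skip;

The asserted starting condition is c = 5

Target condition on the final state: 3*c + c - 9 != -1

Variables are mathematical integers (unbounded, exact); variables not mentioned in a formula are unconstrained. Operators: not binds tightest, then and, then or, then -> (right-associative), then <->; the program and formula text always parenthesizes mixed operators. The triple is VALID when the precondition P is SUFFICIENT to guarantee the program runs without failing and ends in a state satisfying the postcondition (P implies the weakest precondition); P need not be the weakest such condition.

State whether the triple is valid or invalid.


Working backward. After the program, the postcondition 3*c + c - 9 != -1 must hold; in canonical form it is 4*c != 8.
Before skip: 4*c != 8
Before skip: 4*c != 8
The weakest precondition is 4*c != 8.
Check whether c = 5 implies it.
Every state satisfying the precondition satisfies the weakest precondition: the implication holds.
Answer: valid


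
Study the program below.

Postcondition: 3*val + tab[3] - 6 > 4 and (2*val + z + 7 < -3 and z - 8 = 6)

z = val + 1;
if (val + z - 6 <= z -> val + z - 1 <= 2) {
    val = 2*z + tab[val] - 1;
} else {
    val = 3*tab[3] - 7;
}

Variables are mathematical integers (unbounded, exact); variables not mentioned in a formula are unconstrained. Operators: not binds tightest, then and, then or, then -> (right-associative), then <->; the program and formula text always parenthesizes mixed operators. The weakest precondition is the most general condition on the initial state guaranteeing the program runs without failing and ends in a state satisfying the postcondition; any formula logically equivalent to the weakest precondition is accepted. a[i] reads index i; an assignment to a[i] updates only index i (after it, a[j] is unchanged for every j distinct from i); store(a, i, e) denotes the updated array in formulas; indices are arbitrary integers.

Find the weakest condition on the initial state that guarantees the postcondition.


Working backward. After the program, the postcondition 3*val + tab[3] - 6 > 4 and (2*val + z + 7 < -3 and z - 8 = 6) must hold; in canonical form it is tab[3] + 3*val > 10 and 2*val + z < -10 and z = 14.
Then branch requires tab[3] + 3*tab[val] + 6*z > 13 and 2*tab[val] + 5*z < -8 and z = 14; else branch requires 10*tab[3] > 31 and 6*tab[3] + z < 4 and z = 14.
Before the if: ((val <= 6 -> val + z <= 3) -> (tab[3] + 3*tab[val] + 6*z > 13 and 2*tab[val] + 5*z < -8 and z = 14)) and ((not (val <= 6 -> val + z <= 3)) -> (10*tab[3] > 31 and 6*tab[3] + z < 4 and z = 14))
Before z := val + 1: ((val <= 6 -> 2*val <= 2) -> (tab[3] + 3*tab[val] + 6*val > 7 and 2*tab[val] + 5*val < -13 and val = 13)) and ((not (val <= 6 -> 2*val <= 2)) -> (10*tab[3] > 31 and 6*tab[3] + val < 3 and val = 13))
Answer: WP = ((val <= 6 -> 2*val <= 2) -> (tab[3] + 3*tab[val] + 6*val > 7 and 2*tab[val] + 5*val < -13 and val = 13)) and ((not (val <= 6 -> 2*val <= 2)) -> (10*tab[3] > 31 and 6*tab[3] + val < 3 and val = 13))


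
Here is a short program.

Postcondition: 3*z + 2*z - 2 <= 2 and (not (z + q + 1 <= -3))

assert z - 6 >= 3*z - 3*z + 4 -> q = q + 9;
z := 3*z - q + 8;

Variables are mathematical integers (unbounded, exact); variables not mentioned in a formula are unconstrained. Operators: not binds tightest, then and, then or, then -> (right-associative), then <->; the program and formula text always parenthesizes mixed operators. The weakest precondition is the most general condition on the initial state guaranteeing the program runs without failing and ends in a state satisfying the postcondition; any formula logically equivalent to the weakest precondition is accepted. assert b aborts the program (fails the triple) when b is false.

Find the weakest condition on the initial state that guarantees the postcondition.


Working backward. After the program, the postcondition 3*z + 2*z - 2 <= 2 and (not (z + q + 1 <= -3)) must hold; in canonical form it is 5*z <= 4 and (not (q + z <= -4)).
Before z := 3*z - q + 8: 15*z <= 5*q - 36 and (not (3*z <= -12))
Before assert z - 6 >= 3*z - 3*z + 4 -> q = q + 9: (not (z >= 10)) and 15*z <= 5*q - 36 and (not (3*z <= -12))
Answer: WP = (not (z >= 10)) and 15*z <= 5*q - 36 and (not (3*z <= -12))


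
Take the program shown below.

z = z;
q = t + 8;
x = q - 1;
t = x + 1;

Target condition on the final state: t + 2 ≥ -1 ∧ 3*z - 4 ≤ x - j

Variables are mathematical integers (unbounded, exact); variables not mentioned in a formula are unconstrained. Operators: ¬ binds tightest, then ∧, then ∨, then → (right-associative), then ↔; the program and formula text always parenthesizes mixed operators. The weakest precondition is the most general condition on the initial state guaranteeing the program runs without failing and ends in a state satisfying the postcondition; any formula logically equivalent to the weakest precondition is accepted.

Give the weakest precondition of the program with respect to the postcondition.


Working backward. After the program, the postcondition t + 2 ≥ -1 ∧ 3*z - 4 ≤ x - j must hold; in canonical form it is t ≥ -3 ∧ j + 3*z ≤ x + 4.
Before t := x + 1: x ≥ -4 ∧ j + 3*z ≤ x + 4
Before x := q - 1: q ≥ -3 ∧ j + 3*z ≤ q + 3
Before q := t + 8: t ≥ -11 ∧ j + 3*z ≤ t + 11
Before z := z: t ≥ -11 ∧ j + 3*z ≤ t + 11
Answer: WP = t ≥ -11 ∧ j + 3*z ≤ t + 11


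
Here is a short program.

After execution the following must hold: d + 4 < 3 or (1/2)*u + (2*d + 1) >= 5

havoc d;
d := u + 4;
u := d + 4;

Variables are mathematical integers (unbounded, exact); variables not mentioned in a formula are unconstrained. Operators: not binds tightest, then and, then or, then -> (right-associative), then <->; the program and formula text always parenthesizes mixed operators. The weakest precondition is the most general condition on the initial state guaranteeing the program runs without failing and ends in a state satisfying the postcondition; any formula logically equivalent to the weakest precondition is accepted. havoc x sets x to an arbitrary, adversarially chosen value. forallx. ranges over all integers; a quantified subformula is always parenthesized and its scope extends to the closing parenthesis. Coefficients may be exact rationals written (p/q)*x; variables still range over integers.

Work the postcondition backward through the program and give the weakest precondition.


Working backward. After the program, the postcondition d + 4 < 3 or (1/2)*u + (2*d + 1) >= 5 must hold; in canonical form it is d < -1 or 2*d + (1/2)*u >= 4.
Before u := d + 4: d < -1 or (5/2)*d >= 2
Before d := u + 4: u < -5 or (5/2)*u >= -8
Before havoc d: u < -5 or (5/2)*u >= -8
Answer: WP = u < -5 or (5/2)*u >= -8


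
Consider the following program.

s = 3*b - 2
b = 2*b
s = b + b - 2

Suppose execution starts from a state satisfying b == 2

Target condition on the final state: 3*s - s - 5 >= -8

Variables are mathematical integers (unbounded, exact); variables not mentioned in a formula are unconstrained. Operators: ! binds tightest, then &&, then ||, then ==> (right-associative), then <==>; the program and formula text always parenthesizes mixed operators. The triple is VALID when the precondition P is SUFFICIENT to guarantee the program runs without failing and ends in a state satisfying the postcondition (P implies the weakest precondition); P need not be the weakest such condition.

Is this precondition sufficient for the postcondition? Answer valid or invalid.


Working backward. After the program, the postcondition 3*s - s - 5 >= -8 must hold; in canonical form it is 2*s >= -3.
Before s := b + b - 2: 4*b >= 1
Before b := 2*b: 8*b >= 1
Before s := 3*b - 2: 8*b >= 1
The weakest precondition is 8*b >= 1.
Check whether b == 2 implies it.
Every state satisfying the precondition satisfies the weakest precondition: the implication holds.
Answer: valid


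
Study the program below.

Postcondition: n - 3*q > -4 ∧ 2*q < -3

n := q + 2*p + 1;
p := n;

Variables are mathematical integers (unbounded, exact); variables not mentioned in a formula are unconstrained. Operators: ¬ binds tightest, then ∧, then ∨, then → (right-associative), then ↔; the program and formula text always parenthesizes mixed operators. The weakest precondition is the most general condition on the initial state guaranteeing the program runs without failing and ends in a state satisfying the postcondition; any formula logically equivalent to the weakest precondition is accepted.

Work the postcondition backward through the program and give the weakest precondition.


Working backward. After the program, the postcondition n - 3*q > -4 ∧ 2*q < -3 must hold; in canonical form it is n > 3*q - 4 ∧ 2*q < -3.
Before p := n: n > 3*q - 4 ∧ 2*q < -3
Before n := q + 2*p + 1: 2*p > 2*q - 5 ∧ 2*q < -3
Answer: WP = 2*p > 2*q - 5 ∧ 2*q < -3


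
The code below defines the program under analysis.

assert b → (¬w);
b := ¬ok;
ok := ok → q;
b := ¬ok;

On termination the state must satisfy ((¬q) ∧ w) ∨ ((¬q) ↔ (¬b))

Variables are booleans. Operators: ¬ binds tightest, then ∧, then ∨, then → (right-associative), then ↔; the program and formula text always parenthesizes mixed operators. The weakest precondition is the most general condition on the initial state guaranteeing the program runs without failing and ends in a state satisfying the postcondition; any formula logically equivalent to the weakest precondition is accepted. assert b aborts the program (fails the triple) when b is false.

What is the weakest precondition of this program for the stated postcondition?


Working backward. After the program, ((¬q) ∧ w) ∨ ((¬q) ↔ (¬b)) must hold.
Before b := ¬ok: ((¬q) ∧ w) ∨ ((¬q) ↔ ok)
Before ok := ok → q: ((¬q) ∧ w) ∨ ((¬q) ↔ (ok → q))
Before b := ¬ok: ((¬q) ∧ w) ∨ ((¬q) ↔ (ok → q))
Before assert b → (¬w): (b → (¬w)) ∧ (((¬q) ∧ w) ∨ ((¬q) ↔ (ok → q)))
Answer: WP = (b → (¬w)) ∧ (((¬q) ∧ w) ∨ ((¬q) ↔ (ok → q)))


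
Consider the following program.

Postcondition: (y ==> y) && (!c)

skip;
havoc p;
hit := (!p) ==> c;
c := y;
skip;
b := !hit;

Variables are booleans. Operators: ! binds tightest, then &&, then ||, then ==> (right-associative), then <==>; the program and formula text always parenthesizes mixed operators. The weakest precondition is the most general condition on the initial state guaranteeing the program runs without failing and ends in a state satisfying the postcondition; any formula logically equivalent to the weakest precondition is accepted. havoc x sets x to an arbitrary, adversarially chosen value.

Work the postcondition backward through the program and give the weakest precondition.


Working backward. After the program, the postcondition (y ==> y) && (!c) must hold; in canonical form it is !c.
Before b := !hit: !c
Before skip: !c
Before c := y: !y
Before hit := (!p) ==> c: !y
Before havoc p: !y
Before skip: !y
Answer: WP = !y


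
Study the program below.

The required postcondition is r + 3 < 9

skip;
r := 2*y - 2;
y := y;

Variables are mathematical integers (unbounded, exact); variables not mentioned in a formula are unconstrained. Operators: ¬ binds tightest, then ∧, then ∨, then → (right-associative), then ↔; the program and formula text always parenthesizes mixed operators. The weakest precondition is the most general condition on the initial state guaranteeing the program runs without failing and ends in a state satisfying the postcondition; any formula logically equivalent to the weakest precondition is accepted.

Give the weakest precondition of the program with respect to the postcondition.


Working backward. After the program, the postcondition r + 3 < 9 must hold; in canonical form it is r < 6.
Before y := y: r < 6
Before r := 2*y - 2: 2*y < 8
Before skip: 2*y < 8
Answer: WP = 2*y < 8


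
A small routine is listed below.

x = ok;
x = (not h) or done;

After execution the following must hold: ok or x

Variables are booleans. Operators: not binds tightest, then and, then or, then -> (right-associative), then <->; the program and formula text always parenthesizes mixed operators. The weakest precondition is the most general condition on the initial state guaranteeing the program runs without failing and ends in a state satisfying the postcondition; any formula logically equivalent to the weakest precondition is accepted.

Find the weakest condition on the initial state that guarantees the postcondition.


Working backward. After the program, ok or x must hold.
Before x := (not h) or done: ok or (not h) or done
Before x := ok: ok or (not h) or done
Answer: WP = ok or (not h) or done
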